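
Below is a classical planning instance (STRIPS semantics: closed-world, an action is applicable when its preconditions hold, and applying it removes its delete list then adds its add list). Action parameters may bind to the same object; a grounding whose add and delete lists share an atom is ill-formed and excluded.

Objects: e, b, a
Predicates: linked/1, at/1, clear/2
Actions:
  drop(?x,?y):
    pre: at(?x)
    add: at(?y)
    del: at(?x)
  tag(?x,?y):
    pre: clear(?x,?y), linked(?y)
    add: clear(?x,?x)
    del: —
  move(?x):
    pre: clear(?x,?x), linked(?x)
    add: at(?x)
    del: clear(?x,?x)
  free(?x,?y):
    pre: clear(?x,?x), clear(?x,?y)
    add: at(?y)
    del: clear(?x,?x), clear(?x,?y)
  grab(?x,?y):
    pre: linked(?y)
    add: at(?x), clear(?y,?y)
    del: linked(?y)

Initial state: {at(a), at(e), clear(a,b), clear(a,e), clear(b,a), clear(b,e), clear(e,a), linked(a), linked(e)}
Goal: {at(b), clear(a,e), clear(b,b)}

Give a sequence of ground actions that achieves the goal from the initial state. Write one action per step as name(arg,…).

drop(e,b); tag(b,e)

1. drop(e,b)  →  {at(a), at(b), clear(a,b), clear(a,e), clear(b,a), clear(b,e), clear(e,a), linked(a), linked(e)}
2. tag(b,e)  →  {at(a), at(b), clear(a,b), clear(a,e), clear(b,a), clear(b,b), clear(b,e), clear(e,a), linked(a), linked(e)}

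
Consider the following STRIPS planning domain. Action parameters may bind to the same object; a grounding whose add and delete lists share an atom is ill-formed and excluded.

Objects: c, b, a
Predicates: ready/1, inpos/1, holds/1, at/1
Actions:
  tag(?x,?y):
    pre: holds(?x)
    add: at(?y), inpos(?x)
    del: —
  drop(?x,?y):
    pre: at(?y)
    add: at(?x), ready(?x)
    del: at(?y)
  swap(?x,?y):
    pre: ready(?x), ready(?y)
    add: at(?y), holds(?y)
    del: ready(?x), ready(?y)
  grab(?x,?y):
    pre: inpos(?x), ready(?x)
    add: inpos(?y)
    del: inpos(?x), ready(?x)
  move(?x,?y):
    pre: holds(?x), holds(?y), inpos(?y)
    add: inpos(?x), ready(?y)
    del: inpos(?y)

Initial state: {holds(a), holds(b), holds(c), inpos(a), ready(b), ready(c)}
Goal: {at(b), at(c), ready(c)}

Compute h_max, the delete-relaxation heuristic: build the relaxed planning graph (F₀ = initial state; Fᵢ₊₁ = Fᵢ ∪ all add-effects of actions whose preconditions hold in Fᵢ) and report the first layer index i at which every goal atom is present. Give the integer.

1

F0 = init (6 atoms)
F1 = F0 ∪ {at(a), at(b), at(c), inpos(b), inpos(c), ready(a)}  (12 atoms)
goal ⊆ F1  ⇒  h_max = 1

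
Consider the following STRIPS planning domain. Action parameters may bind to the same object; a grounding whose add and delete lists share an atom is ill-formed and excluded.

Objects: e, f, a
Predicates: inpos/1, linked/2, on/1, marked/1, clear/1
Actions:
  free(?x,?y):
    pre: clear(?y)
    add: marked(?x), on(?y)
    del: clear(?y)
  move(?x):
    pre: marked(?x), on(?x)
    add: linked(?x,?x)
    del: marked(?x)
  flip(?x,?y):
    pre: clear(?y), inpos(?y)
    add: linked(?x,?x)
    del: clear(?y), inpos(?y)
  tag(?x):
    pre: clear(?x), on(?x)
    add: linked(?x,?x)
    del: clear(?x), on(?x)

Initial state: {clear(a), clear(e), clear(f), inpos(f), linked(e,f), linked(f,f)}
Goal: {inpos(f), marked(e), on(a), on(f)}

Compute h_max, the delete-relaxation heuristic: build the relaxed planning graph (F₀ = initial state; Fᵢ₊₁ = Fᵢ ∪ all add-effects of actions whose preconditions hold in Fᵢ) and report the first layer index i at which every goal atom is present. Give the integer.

F0 = init (6 atoms)
F1 = F0 ∪ {linked(a,a), linked(e,e), marked(a), marked(e), marked(f), on(a), on(e), on(f)}  (14 atoms)
goal ⊆ F1  ⇒  h_max = 1

1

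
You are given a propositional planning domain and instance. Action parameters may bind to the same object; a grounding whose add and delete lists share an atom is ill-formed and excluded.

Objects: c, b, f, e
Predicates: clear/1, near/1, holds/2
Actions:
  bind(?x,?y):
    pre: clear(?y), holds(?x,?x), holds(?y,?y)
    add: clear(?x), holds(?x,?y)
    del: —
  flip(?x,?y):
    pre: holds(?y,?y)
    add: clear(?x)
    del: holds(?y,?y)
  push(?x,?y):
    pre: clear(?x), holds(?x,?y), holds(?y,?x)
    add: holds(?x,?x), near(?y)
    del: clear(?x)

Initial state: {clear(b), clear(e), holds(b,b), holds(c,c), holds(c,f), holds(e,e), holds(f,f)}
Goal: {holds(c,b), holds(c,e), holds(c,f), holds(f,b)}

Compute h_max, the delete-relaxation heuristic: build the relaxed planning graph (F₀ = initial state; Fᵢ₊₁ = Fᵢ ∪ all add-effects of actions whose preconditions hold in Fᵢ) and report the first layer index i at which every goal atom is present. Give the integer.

1

F0 = init (7 atoms)
F1 = F0 ∪ {clear(c), clear(f), holds(b,e), holds(c,b), holds(c,e), holds(e,b), holds(f,b), holds(f,e), near(b), near(e)}  (17 atoms)
goal ⊆ F1  ⇒  h_max = 1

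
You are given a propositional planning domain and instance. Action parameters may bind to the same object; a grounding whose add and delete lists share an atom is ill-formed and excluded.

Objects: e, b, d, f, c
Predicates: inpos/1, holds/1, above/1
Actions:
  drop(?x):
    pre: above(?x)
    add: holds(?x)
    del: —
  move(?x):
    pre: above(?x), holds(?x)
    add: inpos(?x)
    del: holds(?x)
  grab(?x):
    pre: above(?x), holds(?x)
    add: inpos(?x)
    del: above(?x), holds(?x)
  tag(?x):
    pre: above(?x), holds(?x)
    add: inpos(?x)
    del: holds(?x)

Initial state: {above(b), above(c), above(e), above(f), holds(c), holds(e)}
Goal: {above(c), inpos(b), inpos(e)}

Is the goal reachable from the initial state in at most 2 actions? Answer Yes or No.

No

1. drop(b)  →  {above(b), above(c), above(e), above(f), holds(b), holds(c), holds(e)}
2. move(e)  →  {above(b), above(c), above(e), above(f), holds(b), holds(c), inpos(e)}
3. move(b)  →  {above(b), above(c), above(e), above(f), holds(c), inpos(b), inpos(e)}
optimal plan length = 3; 3 > 2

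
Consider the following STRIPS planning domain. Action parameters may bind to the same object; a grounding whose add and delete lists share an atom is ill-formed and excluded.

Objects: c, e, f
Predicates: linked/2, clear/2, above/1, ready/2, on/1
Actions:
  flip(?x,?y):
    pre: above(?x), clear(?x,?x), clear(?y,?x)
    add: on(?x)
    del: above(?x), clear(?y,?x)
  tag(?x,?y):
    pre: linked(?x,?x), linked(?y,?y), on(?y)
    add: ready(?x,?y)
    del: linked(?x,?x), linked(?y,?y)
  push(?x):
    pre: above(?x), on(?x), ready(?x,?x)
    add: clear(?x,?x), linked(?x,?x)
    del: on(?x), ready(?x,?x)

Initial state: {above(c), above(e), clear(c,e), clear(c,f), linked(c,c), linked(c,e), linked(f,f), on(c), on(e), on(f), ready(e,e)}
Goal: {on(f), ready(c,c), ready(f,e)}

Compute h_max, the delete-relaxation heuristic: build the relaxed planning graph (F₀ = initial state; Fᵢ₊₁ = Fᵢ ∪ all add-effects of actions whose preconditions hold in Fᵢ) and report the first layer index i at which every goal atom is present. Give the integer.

F0 = init (11 atoms)
F1 = F0 ∪ {clear(e,e), linked(e,e), ready(c,c), ready(c,f), ready(f,c), ready(f,f)}  (17 atoms)
F2 = F1 ∪ {clear(c,c), ready(c,e), ready(e,c), ready(e,f), ready(f,e)}  (22 atoms)
goal ⊆ F2  ⇒  h_max = 2

2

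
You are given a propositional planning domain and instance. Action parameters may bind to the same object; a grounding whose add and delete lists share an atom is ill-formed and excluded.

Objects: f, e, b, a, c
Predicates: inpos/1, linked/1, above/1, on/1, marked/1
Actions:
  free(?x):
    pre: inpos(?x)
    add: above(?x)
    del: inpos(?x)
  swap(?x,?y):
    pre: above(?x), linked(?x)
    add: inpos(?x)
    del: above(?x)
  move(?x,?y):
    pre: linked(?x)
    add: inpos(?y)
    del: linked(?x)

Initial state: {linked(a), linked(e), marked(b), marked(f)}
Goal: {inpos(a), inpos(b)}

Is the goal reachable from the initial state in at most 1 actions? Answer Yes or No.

No

1. move(e,b)  →  {inpos(b), linked(a), marked(b), marked(f)}
2. move(a,a)  →  {inpos(a), inpos(b), marked(b), marked(f)}
optimal plan length = 2; 2 > 1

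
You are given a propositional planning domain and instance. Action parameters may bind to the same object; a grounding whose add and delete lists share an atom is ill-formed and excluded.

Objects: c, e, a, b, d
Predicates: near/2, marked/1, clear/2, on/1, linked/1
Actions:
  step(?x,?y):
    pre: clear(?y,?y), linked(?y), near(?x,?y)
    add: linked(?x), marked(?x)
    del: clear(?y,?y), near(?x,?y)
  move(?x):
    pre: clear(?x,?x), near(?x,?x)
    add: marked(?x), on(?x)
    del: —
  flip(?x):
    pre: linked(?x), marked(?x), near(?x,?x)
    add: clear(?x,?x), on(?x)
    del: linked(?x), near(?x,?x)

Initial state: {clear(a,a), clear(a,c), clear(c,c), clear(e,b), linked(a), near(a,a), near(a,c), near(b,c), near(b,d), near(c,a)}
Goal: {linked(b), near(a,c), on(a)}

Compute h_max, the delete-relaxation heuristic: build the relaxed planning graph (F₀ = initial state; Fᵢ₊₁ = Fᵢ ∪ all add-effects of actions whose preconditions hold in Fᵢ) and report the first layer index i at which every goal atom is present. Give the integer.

2

F0 = init (10 atoms)
F1 = F0 ∪ {linked(c), marked(a), marked(c), on(a)}  (14 atoms)
F2 = F1 ∪ {linked(b), marked(b)}  (16 atoms)
goal ⊆ F2  ⇒  h_max = 2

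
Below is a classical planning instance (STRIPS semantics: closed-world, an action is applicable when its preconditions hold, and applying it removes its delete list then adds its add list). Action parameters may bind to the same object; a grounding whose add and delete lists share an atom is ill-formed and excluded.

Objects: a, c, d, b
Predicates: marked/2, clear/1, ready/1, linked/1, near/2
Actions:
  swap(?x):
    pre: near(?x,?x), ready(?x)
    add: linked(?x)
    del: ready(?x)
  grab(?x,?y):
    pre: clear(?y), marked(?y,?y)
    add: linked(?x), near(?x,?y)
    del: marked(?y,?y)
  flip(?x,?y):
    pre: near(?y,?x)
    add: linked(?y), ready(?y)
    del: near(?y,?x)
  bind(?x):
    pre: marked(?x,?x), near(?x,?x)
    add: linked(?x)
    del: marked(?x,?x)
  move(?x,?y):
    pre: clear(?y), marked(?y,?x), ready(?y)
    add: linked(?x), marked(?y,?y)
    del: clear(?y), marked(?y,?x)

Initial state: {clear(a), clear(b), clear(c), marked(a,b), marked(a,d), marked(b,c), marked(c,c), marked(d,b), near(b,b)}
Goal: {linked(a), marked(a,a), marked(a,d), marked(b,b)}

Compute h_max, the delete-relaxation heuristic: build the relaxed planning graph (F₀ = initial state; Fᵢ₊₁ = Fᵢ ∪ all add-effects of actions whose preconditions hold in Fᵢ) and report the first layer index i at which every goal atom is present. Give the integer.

3

F0 = init (9 atoms)
F1 = F0 ∪ {linked(a), linked(b), linked(c), linked(d), near(a,c), near(b,c), near(c,c), near(d,c), ready(b)}  (18 atoms)
F2 = F1 ∪ {marked(b,b), ready(a), ready(c), ready(d)}  (22 atoms)
F3 = F2 ∪ {marked(a,a), near(a,b), near(c,b), near(d,b)}  (26 atoms)
goal ⊆ F3  ⇒  h_max = 3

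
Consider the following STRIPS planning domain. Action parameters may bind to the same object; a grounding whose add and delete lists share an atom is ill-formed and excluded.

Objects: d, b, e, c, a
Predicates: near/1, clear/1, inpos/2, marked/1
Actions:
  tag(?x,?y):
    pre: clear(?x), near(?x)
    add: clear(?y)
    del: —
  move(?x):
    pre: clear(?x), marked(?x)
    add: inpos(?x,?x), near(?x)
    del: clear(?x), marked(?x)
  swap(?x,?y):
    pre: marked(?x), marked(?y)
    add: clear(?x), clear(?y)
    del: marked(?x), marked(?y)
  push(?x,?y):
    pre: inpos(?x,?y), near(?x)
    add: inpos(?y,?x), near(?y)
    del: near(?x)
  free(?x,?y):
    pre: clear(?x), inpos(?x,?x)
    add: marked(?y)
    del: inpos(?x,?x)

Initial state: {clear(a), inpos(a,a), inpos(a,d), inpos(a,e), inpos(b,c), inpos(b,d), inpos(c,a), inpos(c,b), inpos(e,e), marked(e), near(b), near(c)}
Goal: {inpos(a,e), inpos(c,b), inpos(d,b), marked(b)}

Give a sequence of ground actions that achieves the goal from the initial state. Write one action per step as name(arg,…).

push(b,d); free(a,b)

1. push(b,d)  →  {clear(a), inpos(a,a), inpos(a,d), inpos(a,e), inpos(b,c), inpos(b,d), inpos(c,a), inpos(c,b), inpos(d,b), inpos(e,e), marked(e), near(c), near(d)}
2. free(a,b)  →  {clear(a), inpos(a,d), inpos(a,e), inpos(b,c), inpos(b,d), inpos(c,a), inpos(c,b), inpos(d,b), inpos(e,e), marked(b), marked(e), near(c), near(d)}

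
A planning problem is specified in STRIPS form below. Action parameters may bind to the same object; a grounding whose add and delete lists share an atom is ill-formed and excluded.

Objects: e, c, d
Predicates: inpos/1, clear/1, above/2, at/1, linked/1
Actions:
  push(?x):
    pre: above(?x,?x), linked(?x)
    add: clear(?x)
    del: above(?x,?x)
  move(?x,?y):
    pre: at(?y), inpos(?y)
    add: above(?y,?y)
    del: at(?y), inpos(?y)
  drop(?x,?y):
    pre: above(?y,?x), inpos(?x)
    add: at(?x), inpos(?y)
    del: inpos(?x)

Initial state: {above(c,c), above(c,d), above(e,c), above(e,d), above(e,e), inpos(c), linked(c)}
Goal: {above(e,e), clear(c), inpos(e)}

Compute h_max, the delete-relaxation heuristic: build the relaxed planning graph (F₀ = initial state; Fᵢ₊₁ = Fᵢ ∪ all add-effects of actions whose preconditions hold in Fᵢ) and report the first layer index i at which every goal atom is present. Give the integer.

1

F0 = init (7 atoms)
F1 = F0 ∪ {at(c), clear(c), inpos(e)}  (10 atoms)
goal ⊆ F1  ⇒  h_max = 1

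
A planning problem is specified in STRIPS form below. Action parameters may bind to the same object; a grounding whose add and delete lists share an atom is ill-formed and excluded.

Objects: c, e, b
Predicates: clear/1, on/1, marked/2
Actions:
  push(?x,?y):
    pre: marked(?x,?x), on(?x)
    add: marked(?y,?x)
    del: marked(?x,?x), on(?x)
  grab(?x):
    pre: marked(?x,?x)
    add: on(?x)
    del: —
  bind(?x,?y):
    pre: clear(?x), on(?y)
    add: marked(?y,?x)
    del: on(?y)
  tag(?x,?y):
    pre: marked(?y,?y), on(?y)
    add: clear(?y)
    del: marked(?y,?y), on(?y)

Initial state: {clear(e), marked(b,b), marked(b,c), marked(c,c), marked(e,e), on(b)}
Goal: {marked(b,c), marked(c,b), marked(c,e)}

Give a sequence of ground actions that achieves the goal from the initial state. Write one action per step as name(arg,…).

push(b,c); grab(c); bind(e,c)

1. push(b,c)  →  {clear(e), marked(b,c), marked(c,b), marked(c,c), marked(e,e)}
2. grab(c)  →  {clear(e), marked(b,c), marked(c,b), marked(c,c), marked(e,e), on(c)}
3. bind(e,c)  →  {clear(e), marked(b,c), marked(c,b), marked(c,c), marked(c,e), marked(e,e)}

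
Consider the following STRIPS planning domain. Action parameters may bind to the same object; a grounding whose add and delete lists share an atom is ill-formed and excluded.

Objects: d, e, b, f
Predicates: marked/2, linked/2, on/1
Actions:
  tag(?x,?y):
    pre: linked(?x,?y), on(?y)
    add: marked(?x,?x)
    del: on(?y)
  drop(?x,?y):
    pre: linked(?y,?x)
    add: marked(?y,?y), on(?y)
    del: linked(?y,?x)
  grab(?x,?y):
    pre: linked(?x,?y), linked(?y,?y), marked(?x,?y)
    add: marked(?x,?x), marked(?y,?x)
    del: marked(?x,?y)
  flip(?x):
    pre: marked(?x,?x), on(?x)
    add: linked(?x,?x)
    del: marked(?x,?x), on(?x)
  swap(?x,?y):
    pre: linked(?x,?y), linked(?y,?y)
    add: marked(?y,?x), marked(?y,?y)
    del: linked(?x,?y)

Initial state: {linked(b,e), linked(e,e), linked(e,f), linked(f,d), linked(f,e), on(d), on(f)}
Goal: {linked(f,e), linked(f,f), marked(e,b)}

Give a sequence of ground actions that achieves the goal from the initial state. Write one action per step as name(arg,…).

1. tag(f,d)  →  {linked(b,e), linked(e,e), linked(e,f), linked(f,d), linked(f,e), marked(f,f), on(f)}
2. flip(f)  →  {linked(b,e), linked(e,e), linked(e,f), linked(f,d), linked(f,e), linked(f,f)}
3. swap(b,e)  →  {linked(e,e), linked(e,f), linked(f,d), linked(f,e), linked(f,f), marked(e,b), marked(e,e)}

tag(f,d); flip(f); swap(b,e)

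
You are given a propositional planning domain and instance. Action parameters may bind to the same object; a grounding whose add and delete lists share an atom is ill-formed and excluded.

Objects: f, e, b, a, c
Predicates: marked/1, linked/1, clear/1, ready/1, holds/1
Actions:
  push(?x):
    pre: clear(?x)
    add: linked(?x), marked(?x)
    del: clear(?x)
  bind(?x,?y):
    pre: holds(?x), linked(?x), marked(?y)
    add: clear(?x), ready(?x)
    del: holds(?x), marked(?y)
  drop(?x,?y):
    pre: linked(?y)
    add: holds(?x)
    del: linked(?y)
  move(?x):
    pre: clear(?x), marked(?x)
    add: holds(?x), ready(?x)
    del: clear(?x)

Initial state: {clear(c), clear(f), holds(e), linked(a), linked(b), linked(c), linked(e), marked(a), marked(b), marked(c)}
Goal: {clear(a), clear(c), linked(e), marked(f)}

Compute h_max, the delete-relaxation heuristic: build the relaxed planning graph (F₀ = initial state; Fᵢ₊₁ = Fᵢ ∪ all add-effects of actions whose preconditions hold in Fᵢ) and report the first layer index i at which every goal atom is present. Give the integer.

F0 = init (10 atoms)
F1 = F0 ∪ {clear(e), holds(a), holds(b), holds(c), holds(f), linked(f), marked(f), ready(c), ready(e)}  (19 atoms)
F2 = F1 ∪ {clear(a), clear(b), marked(e), ready(a), ready(b), ready(f)}  (25 atoms)
goal ⊆ F2  ⇒  h_max = 2

2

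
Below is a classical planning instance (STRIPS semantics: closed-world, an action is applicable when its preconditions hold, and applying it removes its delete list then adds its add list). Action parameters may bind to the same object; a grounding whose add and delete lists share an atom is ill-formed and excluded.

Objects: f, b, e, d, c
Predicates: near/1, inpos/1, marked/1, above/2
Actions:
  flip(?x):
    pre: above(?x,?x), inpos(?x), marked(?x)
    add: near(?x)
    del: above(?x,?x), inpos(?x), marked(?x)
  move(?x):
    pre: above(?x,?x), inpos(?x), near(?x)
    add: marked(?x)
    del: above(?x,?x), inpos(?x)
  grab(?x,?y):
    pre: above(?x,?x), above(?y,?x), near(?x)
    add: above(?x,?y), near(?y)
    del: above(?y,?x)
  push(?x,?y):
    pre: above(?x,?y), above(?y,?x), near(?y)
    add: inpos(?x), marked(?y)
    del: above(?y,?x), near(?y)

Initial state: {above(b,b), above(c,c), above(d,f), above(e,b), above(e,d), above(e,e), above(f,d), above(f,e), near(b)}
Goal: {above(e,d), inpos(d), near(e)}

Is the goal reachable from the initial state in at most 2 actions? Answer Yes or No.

1. grab(b,e)  →  {above(b,b), above(b,e), above(c,c), above(d,f), above(e,d), above(e,e), above(f,d), above(f,e), near(b), near(e)}
2. grab(e,f)  →  {above(b,b), above(b,e), above(c,c), above(d,f), above(e,d), above(e,e), above(e,f), above(f,d), near(b), near(e), near(f)}
3. push(d,f)  →  {above(b,b), above(b,e), above(c,c), above(d,f), above(e,d), above(e,e), above(e,f), inpos(d), marked(f), near(b), near(e)}
optimal plan length = 3; 3 > 2

No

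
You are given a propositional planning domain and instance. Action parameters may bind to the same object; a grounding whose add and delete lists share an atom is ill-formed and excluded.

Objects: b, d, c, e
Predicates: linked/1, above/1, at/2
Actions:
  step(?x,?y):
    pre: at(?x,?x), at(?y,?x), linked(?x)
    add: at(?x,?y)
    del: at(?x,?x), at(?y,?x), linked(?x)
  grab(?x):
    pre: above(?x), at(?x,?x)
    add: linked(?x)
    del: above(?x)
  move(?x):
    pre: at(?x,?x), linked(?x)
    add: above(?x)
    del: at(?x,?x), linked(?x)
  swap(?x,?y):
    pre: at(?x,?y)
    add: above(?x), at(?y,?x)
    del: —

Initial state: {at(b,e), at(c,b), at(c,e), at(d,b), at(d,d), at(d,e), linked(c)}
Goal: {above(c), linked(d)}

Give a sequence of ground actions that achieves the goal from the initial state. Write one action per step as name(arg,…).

1. swap(d,b)  →  {above(d), at(b,d), at(b,e), at(c,b), at(c,e), at(d,b), at(d,d), at(d,e), linked(c)}
2. grab(d)  →  {at(b,d), at(b,e), at(c,b), at(c,e), at(d,b), at(d,d), at(d,e), linked(c), linked(d)}
3. swap(c,b)  →  {above(c), at(b,c), at(b,d), at(b,e), at(c,b), at(c,e), at(d,b), at(d,d), at(d,e), linked(c), linked(d)}

swap(d,b); grab(d); swap(c,b)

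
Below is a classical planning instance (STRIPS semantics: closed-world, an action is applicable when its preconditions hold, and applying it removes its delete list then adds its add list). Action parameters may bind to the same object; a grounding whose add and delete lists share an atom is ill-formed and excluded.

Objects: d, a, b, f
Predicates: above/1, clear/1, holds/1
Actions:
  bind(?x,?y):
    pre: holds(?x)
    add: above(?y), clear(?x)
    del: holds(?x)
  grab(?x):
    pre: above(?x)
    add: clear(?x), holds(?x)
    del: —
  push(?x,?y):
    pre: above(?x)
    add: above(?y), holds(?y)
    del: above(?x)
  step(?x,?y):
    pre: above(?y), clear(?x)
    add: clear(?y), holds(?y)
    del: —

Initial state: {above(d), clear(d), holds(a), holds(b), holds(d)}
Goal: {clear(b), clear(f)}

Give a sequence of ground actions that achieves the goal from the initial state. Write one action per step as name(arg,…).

1. bind(b,f)  →  {above(d), above(f), clear(b), clear(d), holds(a), holds(d)}
2. grab(f)  →  {above(d), above(f), clear(b), clear(d), clear(f), holds(a), holds(d), holds(f)}

bind(b,f); grab(f)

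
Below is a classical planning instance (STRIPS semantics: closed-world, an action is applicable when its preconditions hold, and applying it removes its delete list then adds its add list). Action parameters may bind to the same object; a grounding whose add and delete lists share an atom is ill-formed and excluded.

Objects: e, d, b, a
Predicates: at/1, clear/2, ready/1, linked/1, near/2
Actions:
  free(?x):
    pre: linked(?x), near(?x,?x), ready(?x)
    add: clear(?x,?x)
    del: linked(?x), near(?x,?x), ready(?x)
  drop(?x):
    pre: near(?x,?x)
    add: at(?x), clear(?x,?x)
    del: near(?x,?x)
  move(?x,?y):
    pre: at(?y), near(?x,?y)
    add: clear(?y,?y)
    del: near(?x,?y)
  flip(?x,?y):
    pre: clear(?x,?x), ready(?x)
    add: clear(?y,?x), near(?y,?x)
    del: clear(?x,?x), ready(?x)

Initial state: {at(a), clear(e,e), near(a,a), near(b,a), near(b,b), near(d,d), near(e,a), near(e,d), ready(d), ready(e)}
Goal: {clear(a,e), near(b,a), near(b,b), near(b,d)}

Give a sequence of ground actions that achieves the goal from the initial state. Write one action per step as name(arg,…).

1. drop(d)  →  {at(a), at(d), clear(d,d), clear(e,e), near(a,a), near(b,a), near(b,b), near(e,a), near(e,d), ready(d), ready(e)}
2. flip(e,a)  →  {at(a), at(d), clear(a,e), clear(d,d), near(a,a), near(a,e), near(b,a), near(b,b), near(e,a), near(e,d), ready(d)}
3. flip(d,b)  →  {at(a), at(d), clear(a,e), clear(b,d), near(a,a), near(a,e), near(b,a), near(b,b), near(b,d), near(e,a), near(e,d)}

drop(d); flip(e,a); flip(d,b)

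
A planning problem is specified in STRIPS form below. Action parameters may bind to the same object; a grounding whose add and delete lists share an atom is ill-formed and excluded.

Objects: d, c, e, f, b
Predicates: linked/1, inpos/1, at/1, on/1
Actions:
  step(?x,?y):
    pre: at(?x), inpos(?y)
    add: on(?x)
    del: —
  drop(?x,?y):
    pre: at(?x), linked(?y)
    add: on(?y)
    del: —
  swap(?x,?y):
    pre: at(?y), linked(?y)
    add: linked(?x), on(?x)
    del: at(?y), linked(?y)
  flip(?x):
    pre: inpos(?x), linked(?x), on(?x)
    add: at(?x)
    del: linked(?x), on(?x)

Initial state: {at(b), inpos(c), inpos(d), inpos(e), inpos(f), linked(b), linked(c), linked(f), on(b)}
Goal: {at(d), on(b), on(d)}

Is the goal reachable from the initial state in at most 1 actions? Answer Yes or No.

1. swap(d,b)  →  {inpos(c), inpos(d), inpos(e), inpos(f), linked(c), linked(d), linked(f), on(b), on(d)}
2. flip(d)  →  {at(d), inpos(c), inpos(d), inpos(e), inpos(f), linked(c), linked(f), on(b)}
3. step(d,d)  →  {at(d), inpos(c), inpos(d), inpos(e), inpos(f), linked(c), linked(f), on(b), on(d)}
optimal plan length = 3; 3 > 1

No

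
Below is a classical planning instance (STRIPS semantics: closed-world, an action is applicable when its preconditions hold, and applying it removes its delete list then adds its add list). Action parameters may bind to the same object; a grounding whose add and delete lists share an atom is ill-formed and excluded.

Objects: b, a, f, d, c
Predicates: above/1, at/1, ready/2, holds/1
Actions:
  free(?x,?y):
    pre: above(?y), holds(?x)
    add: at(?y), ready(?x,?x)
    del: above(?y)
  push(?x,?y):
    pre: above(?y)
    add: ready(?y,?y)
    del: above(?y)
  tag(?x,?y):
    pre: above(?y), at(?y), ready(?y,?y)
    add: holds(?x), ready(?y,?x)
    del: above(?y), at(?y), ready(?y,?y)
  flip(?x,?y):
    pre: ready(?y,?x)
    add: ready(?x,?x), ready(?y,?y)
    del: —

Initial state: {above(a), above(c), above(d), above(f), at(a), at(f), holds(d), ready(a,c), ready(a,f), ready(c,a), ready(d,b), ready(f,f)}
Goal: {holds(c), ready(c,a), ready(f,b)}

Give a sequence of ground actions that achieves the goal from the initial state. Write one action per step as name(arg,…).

tag(b,f); flip(a,c); tag(c,a)

1. tag(b,f)  →  {above(a), above(c), above(d), at(a), holds(b), holds(d), ready(a,c), ready(a,f), ready(c,a), ready(d,b), ready(f,b)}
2. flip(a,c)  →  {above(a), above(c), above(d), at(a), holds(b), holds(d), ready(a,a), ready(a,c), ready(a,f), ready(c,a), ready(c,c), ready(d,b), ready(f,b)}
3. tag(c,a)  →  {above(c), above(d), holds(b), holds(c), holds(d), ready(a,c), ready(a,f), ready(c,a), ready(c,c), ready(d,b), ready(f,b)}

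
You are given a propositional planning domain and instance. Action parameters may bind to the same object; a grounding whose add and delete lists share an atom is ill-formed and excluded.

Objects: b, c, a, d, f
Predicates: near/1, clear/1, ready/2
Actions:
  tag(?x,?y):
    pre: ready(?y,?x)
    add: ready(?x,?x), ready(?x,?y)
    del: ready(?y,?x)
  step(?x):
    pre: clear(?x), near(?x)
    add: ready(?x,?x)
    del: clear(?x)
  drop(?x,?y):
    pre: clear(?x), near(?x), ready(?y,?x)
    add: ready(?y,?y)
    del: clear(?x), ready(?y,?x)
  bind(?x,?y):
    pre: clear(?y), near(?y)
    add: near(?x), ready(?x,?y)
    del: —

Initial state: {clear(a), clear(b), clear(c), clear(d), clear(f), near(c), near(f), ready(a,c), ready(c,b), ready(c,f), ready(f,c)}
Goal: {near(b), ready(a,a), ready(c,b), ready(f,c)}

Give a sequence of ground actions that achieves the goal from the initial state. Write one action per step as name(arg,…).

1. drop(c,a)  →  {clear(a), clear(b), clear(d), clear(f), near(c), near(f), ready(a,a), ready(c,b), ready(c,f), ready(f,c)}
2. bind(b,f)  →  {clear(a), clear(b), clear(d), clear(f), near(b), near(c), near(f), ready(a,a), ready(b,f), ready(c,b), ready(c,f), ready(f,c)}

drop(c,a); bind(b,f)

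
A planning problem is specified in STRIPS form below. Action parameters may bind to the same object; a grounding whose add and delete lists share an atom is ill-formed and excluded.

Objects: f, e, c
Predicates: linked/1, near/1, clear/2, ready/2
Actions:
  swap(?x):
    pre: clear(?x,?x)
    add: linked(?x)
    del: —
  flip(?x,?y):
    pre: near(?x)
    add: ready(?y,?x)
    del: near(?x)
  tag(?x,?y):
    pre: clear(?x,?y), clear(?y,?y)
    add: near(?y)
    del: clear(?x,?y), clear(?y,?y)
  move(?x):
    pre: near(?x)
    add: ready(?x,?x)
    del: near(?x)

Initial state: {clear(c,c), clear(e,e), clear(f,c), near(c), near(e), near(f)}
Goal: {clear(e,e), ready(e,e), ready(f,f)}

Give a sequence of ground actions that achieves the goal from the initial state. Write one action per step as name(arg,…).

1. flip(f,f)  →  {clear(c,c), clear(e,e), clear(f,c), near(c), near(e), ready(f,f)}
2. flip(e,e)  →  {clear(c,c), clear(e,e), clear(f,c), near(c), ready(e,e), ready(f,f)}

flip(f,f); flip(e,e)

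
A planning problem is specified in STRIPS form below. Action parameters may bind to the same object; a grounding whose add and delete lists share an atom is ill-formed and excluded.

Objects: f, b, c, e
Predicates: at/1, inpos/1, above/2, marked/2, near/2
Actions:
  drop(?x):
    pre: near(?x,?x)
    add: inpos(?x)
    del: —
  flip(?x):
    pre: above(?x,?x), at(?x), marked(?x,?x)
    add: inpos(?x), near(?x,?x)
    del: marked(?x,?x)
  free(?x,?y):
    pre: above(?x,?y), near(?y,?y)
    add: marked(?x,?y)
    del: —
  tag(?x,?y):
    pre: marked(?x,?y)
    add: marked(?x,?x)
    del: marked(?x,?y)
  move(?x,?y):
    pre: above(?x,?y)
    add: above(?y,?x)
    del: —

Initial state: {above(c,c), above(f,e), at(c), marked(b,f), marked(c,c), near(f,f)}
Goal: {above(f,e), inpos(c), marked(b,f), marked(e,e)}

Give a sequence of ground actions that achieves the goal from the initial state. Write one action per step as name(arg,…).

1. flip(c)  →  {above(c,c), above(f,e), at(c), inpos(c), marked(b,f), near(c,c), near(f,f)}
2. move(f,e)  →  {above(c,c), above(e,f), above(f,e), at(c), inpos(c), marked(b,f), near(c,c), near(f,f)}
3. free(e,f)  →  {above(c,c), above(e,f), above(f,e), at(c), inpos(c), marked(b,f), marked(e,f), near(c,c), near(f,f)}
4. tag(e,f)  →  {above(c,c), above(e,f), above(f,e), at(c), inpos(c), marked(b,f), marked(e,e), near(c,c), near(f,f)}

flip(c); move(f,e); free(e,f); tag(e,f)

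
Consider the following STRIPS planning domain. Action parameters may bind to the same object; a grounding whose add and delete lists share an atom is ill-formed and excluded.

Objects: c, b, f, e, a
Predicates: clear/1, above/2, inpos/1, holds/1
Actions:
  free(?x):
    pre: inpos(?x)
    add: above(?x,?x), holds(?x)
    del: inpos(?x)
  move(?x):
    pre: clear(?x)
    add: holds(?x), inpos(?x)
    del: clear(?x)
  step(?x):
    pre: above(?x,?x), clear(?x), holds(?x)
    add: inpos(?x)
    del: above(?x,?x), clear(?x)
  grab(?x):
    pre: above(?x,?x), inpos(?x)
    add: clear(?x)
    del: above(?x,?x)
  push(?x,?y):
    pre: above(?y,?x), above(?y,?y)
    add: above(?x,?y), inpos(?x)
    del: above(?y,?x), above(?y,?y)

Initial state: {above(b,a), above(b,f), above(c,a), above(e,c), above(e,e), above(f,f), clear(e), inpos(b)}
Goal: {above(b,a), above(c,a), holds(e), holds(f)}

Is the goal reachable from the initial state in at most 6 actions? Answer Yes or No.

1. free(b)  →  {above(b,a), above(b,b), above(b,f), above(c,a), above(e,c), above(e,e), above(f,f), clear(e), holds(b)}
2. move(e)  →  {above(b,a), above(b,b), above(b,f), above(c,a), above(e,c), above(e,e), above(f,f), holds(b), holds(e), inpos(e)}
3. push(f,b)  →  {above(b,a), above(c,a), above(e,c), above(e,e), above(f,b), above(f,f), holds(b), holds(e), inpos(e), inpos(f)}
4. free(f)  →  {above(b,a), above(c,a), above(e,c), above(e,e), above(f,b), above(f,f), holds(b), holds(e), holds(f), inpos(e)}
optimal plan length = 4; 4 ≤ 6

Yes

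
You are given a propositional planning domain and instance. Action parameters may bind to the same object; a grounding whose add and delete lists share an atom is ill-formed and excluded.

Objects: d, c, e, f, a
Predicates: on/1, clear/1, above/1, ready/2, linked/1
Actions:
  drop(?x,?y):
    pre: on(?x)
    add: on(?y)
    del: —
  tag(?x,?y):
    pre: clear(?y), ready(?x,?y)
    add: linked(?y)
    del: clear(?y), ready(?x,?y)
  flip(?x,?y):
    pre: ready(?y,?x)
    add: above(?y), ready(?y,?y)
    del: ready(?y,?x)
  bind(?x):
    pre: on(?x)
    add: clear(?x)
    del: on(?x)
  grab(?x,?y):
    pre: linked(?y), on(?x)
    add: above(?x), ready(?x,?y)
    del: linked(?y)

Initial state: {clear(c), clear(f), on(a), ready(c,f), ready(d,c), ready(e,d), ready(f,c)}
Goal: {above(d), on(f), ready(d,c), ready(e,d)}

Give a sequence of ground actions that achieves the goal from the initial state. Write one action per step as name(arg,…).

drop(a,d); drop(d,f); tag(d,c); grab(d,c)

1. drop(a,d)  →  {clear(c), clear(f), on(a), on(d), ready(c,f), ready(d,c), ready(e,d), ready(f,c)}
2. drop(d,f)  →  {clear(c), clear(f), on(a), on(d), on(f), ready(c,f), ready(d,c), ready(e,d), ready(f,c)}
3. tag(d,c)  →  {clear(f), linked(c), on(a), on(d), on(f), ready(c,f), ready(e,d), ready(f,c)}
4. grab(d,c)  →  {above(d), clear(f), on(a), on(d), on(f), ready(c,f), ready(d,c), ready(e,d), ready(f,c)}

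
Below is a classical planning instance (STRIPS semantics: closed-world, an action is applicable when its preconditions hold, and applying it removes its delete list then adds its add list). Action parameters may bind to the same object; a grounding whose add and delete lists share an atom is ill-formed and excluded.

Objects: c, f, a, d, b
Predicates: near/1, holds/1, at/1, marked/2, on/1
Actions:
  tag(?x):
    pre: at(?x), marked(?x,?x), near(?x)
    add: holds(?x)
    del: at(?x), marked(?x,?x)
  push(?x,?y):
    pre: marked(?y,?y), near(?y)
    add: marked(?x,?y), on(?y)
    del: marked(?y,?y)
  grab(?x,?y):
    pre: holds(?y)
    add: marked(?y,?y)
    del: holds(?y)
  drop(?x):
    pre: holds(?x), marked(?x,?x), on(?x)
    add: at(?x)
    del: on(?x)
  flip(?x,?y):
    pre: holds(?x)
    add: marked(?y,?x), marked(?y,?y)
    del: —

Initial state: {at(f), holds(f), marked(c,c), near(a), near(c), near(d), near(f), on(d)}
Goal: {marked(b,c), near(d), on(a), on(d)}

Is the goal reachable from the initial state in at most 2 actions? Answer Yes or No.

No

1. push(b,c)  →  {at(f), holds(f), marked(b,c), near(a), near(c), near(d), near(f), on(c), on(d)}
2. flip(f,a)  →  {at(f), holds(f), marked(a,a), marked(a,f), marked(b,c), near(a), near(c), near(d), near(f), on(c), on(d)}
3. push(c,a)  →  {at(f), holds(f), marked(a,f), marked(b,c), marked(c,a), near(a), near(c), near(d), near(f), on(a), on(c), on(d)}
optimal plan length = 3; 3 > 2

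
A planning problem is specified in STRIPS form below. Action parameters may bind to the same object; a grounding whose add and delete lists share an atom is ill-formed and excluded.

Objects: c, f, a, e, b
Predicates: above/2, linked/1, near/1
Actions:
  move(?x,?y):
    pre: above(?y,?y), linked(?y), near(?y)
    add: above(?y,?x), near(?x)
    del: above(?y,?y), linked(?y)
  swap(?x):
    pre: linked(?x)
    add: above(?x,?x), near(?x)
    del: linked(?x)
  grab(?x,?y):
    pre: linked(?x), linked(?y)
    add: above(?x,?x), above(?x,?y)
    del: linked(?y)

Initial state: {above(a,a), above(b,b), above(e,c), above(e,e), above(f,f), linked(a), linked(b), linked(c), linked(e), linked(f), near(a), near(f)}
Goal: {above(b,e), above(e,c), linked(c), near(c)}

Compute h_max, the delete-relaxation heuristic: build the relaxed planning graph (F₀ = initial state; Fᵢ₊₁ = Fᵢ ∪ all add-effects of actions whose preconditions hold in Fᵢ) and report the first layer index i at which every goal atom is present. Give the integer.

F0 = init (12 atoms)
F1 = F0 ∪ {above(a,b), above(a,c), above(a,e), above(a,f), above(b,a), above(b,c), above(b,e), above(b,f), above(c,a), above(c,b), above(c,c), above(c,e), above(c,f), above(e,a), above(e,b), above(e,f), above(f,a), above(f,b), above(f,c), above(f,e), near(b), near(c), near(e)}  (35 atoms)
goal ⊆ F1  ⇒  h_max = 1

1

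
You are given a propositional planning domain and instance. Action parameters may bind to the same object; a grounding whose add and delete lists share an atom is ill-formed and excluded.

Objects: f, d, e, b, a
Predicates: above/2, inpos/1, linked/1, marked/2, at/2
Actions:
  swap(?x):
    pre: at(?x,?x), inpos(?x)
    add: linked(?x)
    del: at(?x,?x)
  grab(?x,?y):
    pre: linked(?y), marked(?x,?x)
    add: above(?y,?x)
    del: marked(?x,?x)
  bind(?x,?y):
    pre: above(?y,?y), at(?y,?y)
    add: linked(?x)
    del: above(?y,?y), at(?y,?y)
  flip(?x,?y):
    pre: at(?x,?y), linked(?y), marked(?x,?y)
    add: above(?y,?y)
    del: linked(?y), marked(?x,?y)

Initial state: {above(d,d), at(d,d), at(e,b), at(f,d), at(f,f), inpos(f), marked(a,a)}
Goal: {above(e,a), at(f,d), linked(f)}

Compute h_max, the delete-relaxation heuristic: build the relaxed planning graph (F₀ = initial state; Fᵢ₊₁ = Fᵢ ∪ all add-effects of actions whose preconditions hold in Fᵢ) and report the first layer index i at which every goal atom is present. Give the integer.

2

F0 = init (7 atoms)
F1 = F0 ∪ {linked(a), linked(b), linked(d), linked(e), linked(f)}  (12 atoms)
F2 = F1 ∪ {above(a,a), above(b,a), above(d,a), above(e,a), above(f,a)}  (17 atoms)
goal ⊆ F2  ⇒  h_max = 2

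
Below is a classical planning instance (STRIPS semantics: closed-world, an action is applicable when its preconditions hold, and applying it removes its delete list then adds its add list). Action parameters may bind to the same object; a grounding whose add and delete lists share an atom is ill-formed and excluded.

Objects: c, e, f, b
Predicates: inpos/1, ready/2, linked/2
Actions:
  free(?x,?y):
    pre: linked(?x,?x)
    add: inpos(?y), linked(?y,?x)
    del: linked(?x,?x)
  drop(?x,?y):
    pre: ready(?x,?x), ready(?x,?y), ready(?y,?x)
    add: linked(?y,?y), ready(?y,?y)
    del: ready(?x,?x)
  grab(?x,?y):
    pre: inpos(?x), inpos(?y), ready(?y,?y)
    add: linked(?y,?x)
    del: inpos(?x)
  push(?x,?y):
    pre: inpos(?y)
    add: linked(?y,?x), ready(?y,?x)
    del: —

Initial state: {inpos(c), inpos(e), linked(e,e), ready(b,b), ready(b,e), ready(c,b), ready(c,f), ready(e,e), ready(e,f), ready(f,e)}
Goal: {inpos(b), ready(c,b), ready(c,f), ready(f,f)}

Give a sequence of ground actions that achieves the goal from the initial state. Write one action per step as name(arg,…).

1. free(e,b)  →  {inpos(b), inpos(c), inpos(e), linked(b,e), ready(b,b), ready(b,e), ready(c,b), ready(c,f), ready(e,e), ready(e,f), ready(f,e)}
2. drop(e,f)  →  {inpos(b), inpos(c), inpos(e), linked(b,e), linked(f,f), ready(b,b), ready(b,e), ready(c,b), ready(c,f), ready(e,f), ready(f,e), ready(f,f)}

free(e,b); drop(e,f)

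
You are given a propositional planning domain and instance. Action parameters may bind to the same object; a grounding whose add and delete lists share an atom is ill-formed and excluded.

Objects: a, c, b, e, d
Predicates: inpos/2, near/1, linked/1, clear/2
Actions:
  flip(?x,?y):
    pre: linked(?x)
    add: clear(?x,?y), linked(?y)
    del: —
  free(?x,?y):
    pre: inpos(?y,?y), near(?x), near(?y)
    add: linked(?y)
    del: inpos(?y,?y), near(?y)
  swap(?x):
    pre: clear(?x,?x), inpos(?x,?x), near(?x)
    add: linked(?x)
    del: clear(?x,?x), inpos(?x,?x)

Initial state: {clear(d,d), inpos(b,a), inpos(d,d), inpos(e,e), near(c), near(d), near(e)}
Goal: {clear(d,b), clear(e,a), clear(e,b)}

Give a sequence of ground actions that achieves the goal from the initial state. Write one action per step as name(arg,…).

free(c,e); flip(e,a); flip(a,d); flip(e,b); flip(d,b)

1. free(c,e)  →  {clear(d,d), inpos(b,a), inpos(d,d), linked(e), near(c), near(d)}
2. flip(e,a)  →  {clear(d,d), clear(e,a), inpos(b,a), inpos(d,d), linked(a), linked(e), near(c), near(d)}
3. flip(a,d)  →  {clear(a,d), clear(d,d), clear(e,a), inpos(b,a), inpos(d,d), linked(a), linked(d), linked(e), near(c), near(d)}
4. flip(e,b)  →  {clear(a,d), clear(d,d), clear(e,a), clear(e,b), inpos(b,a), inpos(d,d), linked(a), linked(b), linked(d), linked(e), near(c), near(d)}
5. flip(d,b)  →  {clear(a,d), clear(d,b), clear(d,d), clear(e,a), clear(e,b), inpos(b,a), inpos(d,d), linked(a), linked(b), linked(d), linked(e), near(c), near(d)}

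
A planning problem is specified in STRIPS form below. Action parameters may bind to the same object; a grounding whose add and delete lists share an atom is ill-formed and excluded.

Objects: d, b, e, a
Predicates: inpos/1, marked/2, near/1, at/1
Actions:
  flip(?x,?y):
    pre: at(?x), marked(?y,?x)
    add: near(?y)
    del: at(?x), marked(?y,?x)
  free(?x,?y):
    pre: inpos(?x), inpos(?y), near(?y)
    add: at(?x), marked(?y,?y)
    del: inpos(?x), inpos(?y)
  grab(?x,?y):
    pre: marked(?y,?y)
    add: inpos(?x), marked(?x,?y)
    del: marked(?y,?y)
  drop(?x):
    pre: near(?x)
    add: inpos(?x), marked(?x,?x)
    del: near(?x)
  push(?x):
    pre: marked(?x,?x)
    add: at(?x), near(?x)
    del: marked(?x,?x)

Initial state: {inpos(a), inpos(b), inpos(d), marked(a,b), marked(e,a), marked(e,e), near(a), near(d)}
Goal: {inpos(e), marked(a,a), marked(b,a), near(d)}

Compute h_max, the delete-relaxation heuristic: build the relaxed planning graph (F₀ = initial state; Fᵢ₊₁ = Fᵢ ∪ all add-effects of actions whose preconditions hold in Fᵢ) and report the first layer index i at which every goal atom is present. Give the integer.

F0 = init (8 atoms)
F1 = F0 ∪ {at(a), at(b), at(d), at(e), marked(a,a), marked(a,e), marked(b,e), marked(d,d), marked(d,e), near(e)}  (18 atoms)
F2 = F1 ∪ {inpos(e), marked(a,d), marked(b,a), marked(b,d), marked(d,a), marked(e,d), near(b)}  (25 atoms)
goal ⊆ F2  ⇒  h_max = 2

2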